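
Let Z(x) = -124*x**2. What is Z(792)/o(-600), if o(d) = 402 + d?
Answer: 392832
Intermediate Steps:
Z(792)/o(-600) = (-124*792**2)/(402 - 600) = -124*627264/(-198) = -77780736*(-1/198) = 392832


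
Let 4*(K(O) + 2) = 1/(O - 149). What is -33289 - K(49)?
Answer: -13314799/400 ≈ -33287.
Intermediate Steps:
K(O) = -2 + 1/(4*(-149 + O)) (K(O) = -2 + 1/(4*(O - 149)) = -2 + 1/(4*(-149 + O)))
-33289 - K(49) = -33289 - (1193 - 8*49)/(4*(-149 + 49)) = -33289 - (1193 - 392)/(4*(-100)) = -33289 - (-1)*801/(4*100) = -33289 - 1*(-801/400) = -33289 + 801/400 = -13314799/400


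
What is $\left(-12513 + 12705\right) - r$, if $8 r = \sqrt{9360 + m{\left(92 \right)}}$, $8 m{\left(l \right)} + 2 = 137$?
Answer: $192 - \frac{3 \sqrt{16670}}{32} \approx 179.9$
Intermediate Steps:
$m{\left(l \right)} = \frac{135}{8}$ ($m{\left(l \right)} = - \frac{1}{4} + \frac{1}{8} \cdot 137 = - \frac{1}{4} + \frac{137}{8} = \frac{135}{8}$)
$r = \frac{3 \sqrt{16670}}{32}$ ($r = \frac{\sqrt{9360 + \frac{135}{8}}}{8} = \frac{\sqrt{\frac{75015}{8}}}{8} = \frac{\frac{3}{4} \sqrt{16670}}{8} = \frac{3 \sqrt{16670}}{32} \approx 12.104$)
$\left(-12513 + 12705\right) - r = \left(-12513 + 12705\right) - \frac{3 \sqrt{16670}}{32} = 192 - \frac{3 \sqrt{16670}}{32}$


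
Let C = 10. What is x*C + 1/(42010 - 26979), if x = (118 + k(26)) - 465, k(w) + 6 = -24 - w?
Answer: -60574929/15031 ≈ -4030.0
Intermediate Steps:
k(w) = -30 - w (k(w) = -6 + (-24 - w) = -30 - w)
x = -403 (x = (118 + (-30 - 1*26)) - 465 = (118 + (-30 - 26)) - 465 = (118 - 56) - 465 = 62 - 465 = -403)
x*C + 1/(42010 - 26979) = -403*10 + 1/(42010 - 26979) = -4030 + 1/15031 = -60574929/15031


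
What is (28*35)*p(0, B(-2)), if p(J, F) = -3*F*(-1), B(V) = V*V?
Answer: 11760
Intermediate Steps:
B(V) = V²
p(J, F) = 3*F
(28*35)*p(0, B(-2)) = (28*35)*(3*(-2)²) = 980*(3*4) = 980*12 = 11760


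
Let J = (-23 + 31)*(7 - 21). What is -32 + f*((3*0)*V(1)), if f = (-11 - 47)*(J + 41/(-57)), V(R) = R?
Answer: -32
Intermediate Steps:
J = -112 (J = 8*(-14) = -112)
f = 372650/57 (f = (-11 - 47)*(-112 + 41/(-57)) = -58*(-112 + 41*(-1/57)) = -58*(-112 - 41/57) = -58*(-6425/57) = 372650/57 ≈ 6537.7)
-32 + f*((3*0)*V(1)) = -32 + 372650*((3*0)*1)/57 = -32 + 372650*(0*1)/57 = -32 + (372650/57)*0 = -32 + 0 = -32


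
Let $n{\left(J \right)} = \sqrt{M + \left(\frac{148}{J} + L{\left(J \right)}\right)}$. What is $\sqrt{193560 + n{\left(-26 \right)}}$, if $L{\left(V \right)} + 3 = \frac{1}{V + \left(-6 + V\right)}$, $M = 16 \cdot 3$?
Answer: $\frac{\sqrt{110041956960 + 3770 \sqrt{893490}}}{754} \approx 439.96$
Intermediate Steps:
$M = 48$
$L{\left(V \right)} = -3 + \frac{1}{-6 + 2 V}$ ($L{\left(V \right)} = -3 + \frac{1}{V + \left(-6 + V\right)} = -3 + \frac{1}{-6 + 2 V}$)
$n{\left(J \right)} = \sqrt{48 + \frac{148}{J} + \frac{19 - 6 J}{2 \left(-3 + J\right)}}$ ($n{\left(J \right)} = \sqrt{48 + \left(\frac{148}{J} + \frac{19 - 6 J}{2 \left(-3 + J\right)}\right)} = \sqrt{48 + \frac{148}{J} + \frac{19 - 6 J}{2 \left(-3 + J\right)}}$)
$\sqrt{193560 + n{\left(-26 \right)}} = \sqrt{193560 + \frac{\sqrt{6} \sqrt{\frac{-296 + 9 \left(-26\right) + 30 \left(-26\right)^{2}}{\left(-26\right) \left(-3 - 26\right)}}}{2}} = \sqrt{193560 + \frac{\sqrt{6} \sqrt{- \frac{-296 - 234 + 30 \cdot 676}{26 \left(-29\right)}}}{2}} = \sqrt{193560 + \frac{\sqrt{6} \sqrt{\left(- \frac{1}{26}\right) \left(- \frac{1}{29}\right) \left(-296 - 234 + 20280\right)}}{2}} = \sqrt{193560 + \frac{\sqrt{6} \sqrt{\left(- \frac{1}{26}\right) \left(- \frac{1}{29}\right) 19750}}{2}} = \sqrt{193560 + \frac{\sqrt{6} \sqrt{\frac{9875}{377}}}{2}} = \sqrt{193560 + \frac{\sqrt{6} \frac{5 \sqrt{148915}}{377}}{2}} = \sqrt{193560 + \frac{5 \sqrt{893490}}{754}}$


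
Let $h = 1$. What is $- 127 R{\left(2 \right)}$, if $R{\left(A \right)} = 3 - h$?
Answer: $-254$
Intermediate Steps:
$R{\left(A \right)} = 2$ ($R{\left(A \right)} = 3 - 1 = 2$)
$- 127 R{\left(2 \right)} = \left(-127\right) 2 = -254$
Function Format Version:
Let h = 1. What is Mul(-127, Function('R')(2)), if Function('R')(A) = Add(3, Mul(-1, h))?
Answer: -254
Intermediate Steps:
Function('R')(A) = 2 (Function('R')(A) = Add(3, Mul(-1, 1)) = Add(3, -1) = 2)
Mul(-127, Function('R')(2)) = Mul(-127, 2) = -254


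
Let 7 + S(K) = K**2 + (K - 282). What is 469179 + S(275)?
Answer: 544790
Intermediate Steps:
S(K) = -289 + K + K**2 (S(K) = -7 + (K**2 + (K - 282)) = -7 + (K**2 + (-282 + K)) = -7 + (-282 + K + K**2) = -289 + K + K**2)
469179 + S(275) = 469179 + (-289 + 275 + 275**2) = 469179 + (-289 + 275 + 75625) = 469179 + 75611 = 544790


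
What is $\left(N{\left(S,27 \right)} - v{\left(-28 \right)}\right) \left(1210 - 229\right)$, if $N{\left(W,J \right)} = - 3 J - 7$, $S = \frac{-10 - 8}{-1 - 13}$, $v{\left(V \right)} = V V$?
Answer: $-855432$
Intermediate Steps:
$v{\left(V \right)} = V^{2}$
$S = \frac{9}{7}$ ($S = - \frac{18}{-14} = \left(-18\right) \left(- \frac{1}{14}\right) = \frac{9}{7} \approx 1.2857$)
$N{\left(W,J \right)} = -7 - 3 J$
$\left(N{\left(S,27 \right)} - v{\left(-28 \right)}\right) \left(1210 - 229\right) = \left(\left(-7 - 81\right) - \left(-28\right)^{2}\right) \left(1210 - 229\right) = \left(\left(-7 - 81\right) - 784\right) 981 = \left(-88 - 784\right) 981 = \left(-872\right) 981 = -855432$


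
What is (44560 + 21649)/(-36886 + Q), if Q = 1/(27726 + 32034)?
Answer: -3956649840/2204307359 ≈ -1.7950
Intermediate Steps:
Q = 1/59760 ≈ 1.6734e-5
(44560 + 21649)/(-36886 + Q) = (44560 + 21649)/(-36886 + 1/59760) = 66209/(-2204307359/59760) = 66209*(-59760/2204307359) = -3956649840/2204307359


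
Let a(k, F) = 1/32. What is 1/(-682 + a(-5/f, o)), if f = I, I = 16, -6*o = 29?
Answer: -32/21823 ≈ -0.0014663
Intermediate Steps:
o = -29/6 (o = -1/6*29 = -29/6 ≈ -4.8333)
f = 16
a(k, F) = 1/32
1/(-682 + a(-5/f, o)) = 1/(-682 + 1/32) = 1/(-21823/32) = -32/21823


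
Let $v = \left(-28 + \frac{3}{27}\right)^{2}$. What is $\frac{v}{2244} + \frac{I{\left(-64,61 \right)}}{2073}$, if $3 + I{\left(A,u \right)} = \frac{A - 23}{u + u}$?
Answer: $\frac{2641831969}{7661534364} \approx 0.34482$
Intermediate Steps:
$v = \frac{63001}{81}$ ($v = \left(-28 + 3 \cdot \frac{1}{27}\right)^{2} = \left(-28 + \frac{1}{9}\right)^{2} = \left(- \frac{251}{9}\right)^{2} = \frac{63001}{81} \approx 777.79$)
$I{\left(A,u \right)} = -3 + \frac{-23 + A}{2 u}$ ($I{\left(A,u \right)} = -3 + \frac{A - 23}{u + u} = -3 + \frac{-23 + A}{2 u}$)
$\frac{v}{2244} + \frac{I{\left(-64,61 \right)}}{2073} = \frac{63001}{81 \cdot 2244} + \frac{\frac{1}{2} \cdot \frac{1}{61} \left(-23 - 64 - 366\right)}{2073} = \frac{63001}{81} \cdot \frac{1}{2244} + \frac{1}{2} \cdot \frac{1}{61} \left(-23 - 64 - 366\right) \frac{1}{2073} = \frac{63001}{181764} + \frac{1}{2} \cdot \frac{1}{61} \left(-453\right) \frac{1}{2073} = \frac{63001}{181764} - \frac{151}{84302} = \frac{2641831969}{7661534364}$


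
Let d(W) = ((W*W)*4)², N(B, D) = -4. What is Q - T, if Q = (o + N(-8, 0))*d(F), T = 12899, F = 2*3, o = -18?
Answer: -469091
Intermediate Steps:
F = 6
d(W) = 16*W⁴ (d(W) = (W²*4)² = (4*W²)² = 16*W⁴)
Q = -456192 (Q = (-18 - 4)*(16*6⁴) = -352*1296 = -22*20736 = -456192)
Q - T = -456192 - 1*12899 = -456192 - 12899 = -469091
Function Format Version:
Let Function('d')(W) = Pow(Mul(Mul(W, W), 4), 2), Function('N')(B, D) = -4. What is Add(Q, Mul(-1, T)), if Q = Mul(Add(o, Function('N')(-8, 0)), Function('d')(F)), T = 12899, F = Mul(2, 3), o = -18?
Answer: -469091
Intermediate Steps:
F = 6
Function('d')(W) = Mul(16, Pow(W, 4)) (Function('d')(W) = Pow(Mul(Pow(W, 2), 4), 2) = Pow(Mul(4, Pow(W, 2)), 2) = Mul(16, Pow(W, 4)))
Q = -456192 (Q = Mul(Add(-18, -4), Mul(16, Pow(6, 4))) = Mul(-22, Mul(16, 1296)) = Mul(-22, 20736) = -456192)
Add(Q, Mul(-1, T)) = Add(-456192, Mul(-1, 12899)) = Add(-456192, -12899) = -469091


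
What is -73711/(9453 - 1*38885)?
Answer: 73711/29432 ≈ 2.5045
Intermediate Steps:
-73711/(9453 - 1*38885) = -73711/(9453 - 38885) = -73711/(-29432) = -73711*(-1/29432) = 73711/29432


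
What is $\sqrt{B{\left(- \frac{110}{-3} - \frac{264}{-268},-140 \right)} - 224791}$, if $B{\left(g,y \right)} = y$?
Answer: $i \sqrt{224931} \approx 474.27 i$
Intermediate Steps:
$\sqrt{B{\left(- \frac{110}{-3} - \frac{264}{-268},-140 \right)} - 224791} = \sqrt{-140 - 224791} = \sqrt{-224931} = i \sqrt{224931}$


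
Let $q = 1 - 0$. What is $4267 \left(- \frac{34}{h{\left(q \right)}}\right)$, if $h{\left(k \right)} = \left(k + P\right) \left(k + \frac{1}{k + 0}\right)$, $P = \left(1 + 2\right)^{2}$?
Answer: $- \frac{72539}{10} \approx -7253.9$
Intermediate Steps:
$q = 1$ ($q = 1 + 0 = 1$)
$P = 9$ ($P = 3^{2} = 9$)
$h{\left(k \right)} = \left(9 + k\right) \left(k + \frac{1}{k}\right)$ ($h{\left(k \right)} = \left(k + 9\right) \left(k + \frac{1}{k + 0}\right) = \left(9 + k\right) \left(k + \frac{1}{k}\right)$)
$4267 \left(- \frac{34}{h{\left(q \right)}}\right) = 4267 \left(- \frac{34}{1 + 1^{2} + 9 \cdot 1 + \frac{9}{1}}\right) = 4267 \left(- \frac{34}{1 + 1 + 9 + 9 \cdot 1}\right) = 4267 \left(- \frac{34}{1 + 1 + 9 + 9}\right) = 4267 \left(- \frac{34}{20}\right) = 4267 \left(\left(-34\right) \frac{1}{20}\right) = 4267 \left(- \frac{17}{10}\right) = - \frac{72539}{10}$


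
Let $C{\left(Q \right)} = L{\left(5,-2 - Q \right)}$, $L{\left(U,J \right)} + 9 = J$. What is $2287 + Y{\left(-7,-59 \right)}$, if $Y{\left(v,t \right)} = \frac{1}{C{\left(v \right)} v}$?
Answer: $\frac{64037}{28} \approx 2287.0$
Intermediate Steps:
$L{\left(U,J \right)} = -9 + J$
$C{\left(Q \right)} = -11 - Q$ ($C{\left(Q \right)} = -9 - \left(2 + Q\right) = -11 - Q$)
$Y{\left(v,t \right)} = \frac{1}{v \left(-11 - v\right)}$ ($Y{\left(v,t \right)} = \frac{1}{\left(-11 - v\right) v} = \frac{1}{v \left(-11 - v\right)}$)
$2287 + Y{\left(-7,-59 \right)} = 2287 - \frac{1}{\left(-7\right) \left(11 - 7\right)} = 2287 - - \frac{1}{7 \cdot 4} = 2287 - \left(- \frac{1}{7}\right) \frac{1}{4} = 2287 + \frac{1}{28} = \frac{64037}{28}$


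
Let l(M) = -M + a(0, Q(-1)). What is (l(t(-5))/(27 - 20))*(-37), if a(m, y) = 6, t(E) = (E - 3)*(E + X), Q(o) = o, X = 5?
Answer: -222/7 ≈ -31.714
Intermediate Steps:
t(E) = (-3 + E)*(5 + E) (t(E) = (E - 3)*(E + 5) = (-3 + E)*(5 + E))
l(M) = 6 - M (l(M) = -M + 6 = 6 - M)
(l(t(-5))/(27 - 20))*(-37) = ((6 - (-15 + (-5)² + 2*(-5)))/(27 - 20))*(-37) = ((6 - (-15 + 25 - 10))/7)*(-37) = ((6 - 1*0)*(⅐))*(-37) = ((6 + 0)*(⅐))*(-37) = (6*(⅐))*(-37) = (6/7)*(-37) = -222/7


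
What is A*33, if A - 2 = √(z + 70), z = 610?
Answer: 66 + 66*√170 ≈ 926.54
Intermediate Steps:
A = 2 + 2*√170 (A = 2 + √(610 + 70) = 2 + √680 = 2 + 2*√170 ≈ 28.077)
A*33 = (2 + 2*√170)*33 = 66 + 66*√170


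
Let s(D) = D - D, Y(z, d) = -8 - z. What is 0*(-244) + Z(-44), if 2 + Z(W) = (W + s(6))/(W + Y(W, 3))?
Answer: 7/2 ≈ 3.5000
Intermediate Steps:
s(D) = 0
Z(W) = -2 - W/8 (Z(W) = -2 + (W + 0)/(W + (-8 - W)) = -2 + W/(-8) = -2 + W*(-⅛) = -2 - W/8)
0*(-244) + Z(-44) = 0*(-244) + (-2 - ⅛*(-44)) = 0 + (-2 + 11/2) = 0 + 7/2 = 7/2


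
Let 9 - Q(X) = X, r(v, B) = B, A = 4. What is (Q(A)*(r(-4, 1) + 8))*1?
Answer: 45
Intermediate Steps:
Q(X) = 9 - X
(Q(A)*(r(-4, 1) + 8))*1 = ((9 - 1*4)*(1 + 8))*1 = ((9 - 4)*9)*1 = (5*9)*1 = 45*1 = 45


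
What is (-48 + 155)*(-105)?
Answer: -11235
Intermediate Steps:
(-48 + 155)*(-105) = 107*(-105) = -11235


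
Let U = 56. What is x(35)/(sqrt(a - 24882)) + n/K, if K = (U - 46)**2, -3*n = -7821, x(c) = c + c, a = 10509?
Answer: 2607/100 - 70*I*sqrt(1597)/4791 ≈ 26.07 - 0.58388*I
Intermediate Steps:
x(c) = 2*c
n = 2607 (n = -1/3*(-7821) = 2607)
K = 100 (K = (56 - 46)**2 = 10**2 = 100)
x(35)/(sqrt(a - 24882)) + n/K = (2*35)/(sqrt(10509 - 24882)) + 2607/100 = 70/(sqrt(-14373)) + 2607*(1/100) = 70/((3*I*sqrt(1597))) + 2607/100 = 70*(-I*sqrt(1597)/4791) + 2607/100 = -70*I*sqrt(1597)/4791 + 2607/100 = 2607/100 - 70*I*sqrt(1597)/4791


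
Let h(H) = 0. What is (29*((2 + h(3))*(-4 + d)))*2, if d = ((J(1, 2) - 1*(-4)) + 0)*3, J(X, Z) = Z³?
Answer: 3712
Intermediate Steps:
d = 36 (d = ((2³ - 1*(-4)) + 0)*3 = ((8 + 4) + 0)*3 = (12 + 0)*3 = 12*3 = 36)
(29*((2 + h(3))*(-4 + d)))*2 = (29*((2 + 0)*(-4 + 36)))*2 = (29*(2*32))*2 = (29*64)*2 = 1856*2 = 3712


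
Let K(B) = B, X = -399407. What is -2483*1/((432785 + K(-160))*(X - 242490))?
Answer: 2483/277700689625 ≈ 8.9413e-9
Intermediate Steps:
-2483*1/((432785 + K(-160))*(X - 242490)) = -2483*1/((-399407 - 242490)*(432785 - 160)) = -2483/(432625*(-641897)) = -2483/(-277700689625) = -2483*(-1/277700689625) = 2483/277700689625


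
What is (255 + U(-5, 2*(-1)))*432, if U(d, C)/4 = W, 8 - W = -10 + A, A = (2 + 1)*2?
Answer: 130896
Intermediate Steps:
A = 6 (A = 3*2 = 6)
W = 12 (W = 8 - (-10 + 6) = 8 - 1*(-4) = 8 + 4 = 12)
U(d, C) = 48 (U(d, C) = 4*12 = 48)
(255 + U(-5, 2*(-1)))*432 = (255 + 48)*432 = 303*432 = 130896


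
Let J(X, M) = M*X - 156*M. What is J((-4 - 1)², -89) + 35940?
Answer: 47599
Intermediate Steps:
J(X, M) = -156*M + M*X
J((-4 - 1)², -89) + 35940 = -89*(-156 + (-4 - 1)²) + 35940 = -89*(-156 + (-5)²) + 35940 = -89*(-156 + 25) + 35940 = -89*(-131) + 35940 = 11659 + 35940 = 47599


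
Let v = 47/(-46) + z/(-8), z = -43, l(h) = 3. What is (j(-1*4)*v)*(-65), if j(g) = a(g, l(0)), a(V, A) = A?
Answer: -156195/184 ≈ -848.89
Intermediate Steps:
j(g) = 3
v = 801/184 (v = 47/(-46) - 43/(-8) = 47*(-1/46) - 43*(-1/8) = -47/46 + 43/8 = 801/184 ≈ 4.3533)
(j(-1*4)*v)*(-65) = (3*(801/184))*(-65) = (2403/184)*(-65) = -156195/184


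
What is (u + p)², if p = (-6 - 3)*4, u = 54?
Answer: 324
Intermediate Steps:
p = -36 (p = -9*4 = -36)
(u + p)² = (54 - 36)² = 18² = 324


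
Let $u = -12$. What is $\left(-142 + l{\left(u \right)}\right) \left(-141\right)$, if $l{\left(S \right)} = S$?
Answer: $21714$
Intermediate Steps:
$\left(-142 + l{\left(u \right)}\right) \left(-141\right) = \left(-142 - 12\right) \left(-141\right) = \left(-154\right) \left(-141\right) = 21714$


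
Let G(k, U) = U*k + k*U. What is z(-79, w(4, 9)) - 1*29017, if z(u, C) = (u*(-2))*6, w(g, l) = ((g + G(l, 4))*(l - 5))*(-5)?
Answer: -28069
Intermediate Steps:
G(k, U) = 2*U*k (G(k, U) = U*k + U*k = 2*U*k)
w(g, l) = -5*(-5 + l)*(g + 8*l) (w(g, l) = ((g + 2*4*l)*(l - 5))*(-5) = ((g + 8*l)*(-5 + l))*(-5) = ((-5 + l)*(g + 8*l))*(-5) = -5*(-5 + l)*(g + 8*l))
z(u, C) = -12*u (z(u, C) = -2*u*6 = -12*u)
z(-79, w(4, 9)) - 1*29017 = -12*(-79) - 1*29017 = 948 - 29017 = -28069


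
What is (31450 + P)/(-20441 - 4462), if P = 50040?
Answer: -81490/24903 ≈ -3.2723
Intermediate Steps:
(31450 + P)/(-20441 - 4462) = (31450 + 50040)/(-20441 - 4462) = 81490/(-24903) = 81490*(-1/24903) = -81490/24903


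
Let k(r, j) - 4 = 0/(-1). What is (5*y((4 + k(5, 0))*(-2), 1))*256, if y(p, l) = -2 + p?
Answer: -23040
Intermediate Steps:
k(r, j) = 4 (k(r, j) = 4 + 0/(-1) = 4 + 0*(-1) = 4 + 0 = 4)
(5*y((4 + k(5, 0))*(-2), 1))*256 = (5*(-2 + (4 + 4)*(-2)))*256 = (5*(-2 + 8*(-2)))*256 = (5*(-2 - 16))*256 = (5*(-18))*256 = -90*256 = -23040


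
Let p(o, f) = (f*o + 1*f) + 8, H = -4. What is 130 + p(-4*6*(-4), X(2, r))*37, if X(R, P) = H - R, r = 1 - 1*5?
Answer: -21108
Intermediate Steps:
r = -4 (r = 1 - 5 = -4)
X(R, P) = -4 - R
p(o, f) = 8 + f + f*o (p(o, f) = (f*o + f) + 8 = (f + f*o) + 8 = 8 + f + f*o)
130 + p(-4*6*(-4), X(2, r))*37 = 130 + (8 + (-4 - 1*2) + (-4 - 1*2)*(-4*6*(-4)))*37 = 130 + (8 + (-4 - 2) + (-4 - 2)*(-24*(-4)))*37 = 130 + (8 - 6 - 6*96)*37 = 130 + (8 - 6 - 576)*37 = 130 - 574*37 = 130 - 21238 = -21108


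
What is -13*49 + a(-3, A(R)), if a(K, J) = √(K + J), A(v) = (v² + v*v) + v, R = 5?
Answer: -637 + 2*√13 ≈ -629.79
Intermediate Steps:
A(v) = v + 2*v² (A(v) = (v² + v²) + v = 2*v² + v = v + 2*v²)
a(K, J) = √(J + K)
-13*49 + a(-3, A(R)) = -13*49 + √(5*(1 + 2*5) - 3) = -637 + √(5*(1 + 10) - 3) = -637 + √(5*11 - 3) = -637 + √(55 - 3) = -637 + √52 = -637 + 2*√13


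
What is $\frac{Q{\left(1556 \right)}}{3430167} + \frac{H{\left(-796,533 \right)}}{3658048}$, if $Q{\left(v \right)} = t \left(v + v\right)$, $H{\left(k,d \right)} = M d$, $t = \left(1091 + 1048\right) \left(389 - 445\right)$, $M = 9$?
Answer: $- \frac{454528693335895}{4182571844672} \approx -108.67$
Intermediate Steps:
$t = -119784$ ($t = 2139 \left(-56\right) = -119784$)
$H{\left(k,d \right)} = 9 d$
$Q{\left(v \right)} = - 239568 v$ ($Q{\left(v \right)} = - 119784 \left(v + v\right) = - 119784 \cdot 2 v = - 239568 v$)
$\frac{Q{\left(1556 \right)}}{3430167} + \frac{H{\left(-796,533 \right)}}{3658048} = \frac{\left(-239568\right) 1556}{3430167} + \frac{9 \cdot 533}{3658048} = \left(-372767808\right) \frac{1}{3430167} + 4797 \cdot \frac{1}{3658048} = - \frac{124255936}{1143389} + \frac{4797}{3658048} = - \frac{454528693335895}{4182571844672}$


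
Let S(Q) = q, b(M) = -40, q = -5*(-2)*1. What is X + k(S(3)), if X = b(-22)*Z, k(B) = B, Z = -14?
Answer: 570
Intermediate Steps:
q = 10 (q = 10*1 = 10)
S(Q) = 10
X = 560 (X = -40*(-14) = 560)
X + k(S(3)) = 560 + 10 = 570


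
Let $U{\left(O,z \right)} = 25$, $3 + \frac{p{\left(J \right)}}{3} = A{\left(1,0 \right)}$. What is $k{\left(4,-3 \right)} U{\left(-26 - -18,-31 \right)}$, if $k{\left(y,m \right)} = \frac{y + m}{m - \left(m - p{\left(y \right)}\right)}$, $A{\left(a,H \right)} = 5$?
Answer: $\frac{25}{6} \approx 4.1667$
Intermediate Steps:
$p{\left(J \right)} = 6$ ($p{\left(J \right)} = -9 + 3 \cdot 5 = -9 + 15 = 6$)
$k{\left(y,m \right)} = \frac{m}{6} + \frac{y}{6}$ ($k{\left(y,m \right)} = \frac{y + m}{m - \left(-6 + m\right)} = \frac{m + y}{6} = \left(m + y\right) \frac{1}{6} = \frac{m}{6} + \frac{y}{6}$)
$k{\left(4,-3 \right)} U{\left(-26 - -18,-31 \right)} = \left(\frac{1}{6} \left(-3\right) + \frac{1}{6} \cdot 4\right) 25 = \left(- \frac{1}{2} + \frac{2}{3}\right) 25 = \frac{1}{6} \cdot 25 = \frac{25}{6}$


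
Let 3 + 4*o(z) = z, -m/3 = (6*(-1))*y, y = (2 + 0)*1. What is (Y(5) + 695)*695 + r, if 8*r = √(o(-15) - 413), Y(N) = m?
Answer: 508045 + I*√1670/16 ≈ 5.0805e+5 + 2.5541*I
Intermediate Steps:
y = 2 (y = 2*1 = 2)
m = 36 (m = -3*6*(-1)*2 = -(-18)*2 = -3*(-12) = 36)
Y(N) = 36
o(z) = -¾ + z/4
r = I*√1670/16 (r = √((-¾ + (¼)*(-15)) - 413)/8 = √((-¾ - 15/4) - 413)/8 = √(-9/2 - 413)/8 = √(-835/2)/8 = (I*√1670/2)/8 = I*√1670/16 ≈ 2.5541*I)
(Y(5) + 695)*695 + r = (36 + 695)*695 + I*√1670/16 = 731*695 + I*√1670/16 = 508045 + I*√1670/16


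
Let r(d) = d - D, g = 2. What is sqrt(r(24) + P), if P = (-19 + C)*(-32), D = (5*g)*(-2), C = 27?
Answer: 2*I*sqrt(53) ≈ 14.56*I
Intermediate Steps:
D = -20 (D = (5*2)*(-2) = 10*(-2) = -20)
r(d) = 20 + d (r(d) = d - 1*(-20) = d + 20 = 20 + d)
P = -256 (P = (-19 + 27)*(-32) = 8*(-32) = -256)
sqrt(r(24) + P) = sqrt((20 + 24) - 256) = sqrt(44 - 256) = sqrt(-212) = 2*I*sqrt(53)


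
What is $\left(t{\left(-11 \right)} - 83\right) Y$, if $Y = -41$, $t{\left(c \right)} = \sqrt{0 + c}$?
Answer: $3403 - 41 i \sqrt{11} \approx 3403.0 - 135.98 i$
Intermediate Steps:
$t{\left(c \right)} = \sqrt{c}$
$\left(t{\left(-11 \right)} - 83\right) Y = \left(\sqrt{-11} - 83\right) \left(-41\right) = \left(i \sqrt{11} - 83\right) \left(-41\right) = \left(-83 + i \sqrt{11}\right) \left(-41\right) = 3403 - 41 i \sqrt{11}$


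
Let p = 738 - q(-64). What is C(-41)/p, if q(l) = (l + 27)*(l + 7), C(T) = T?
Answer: 41/1371 ≈ 0.029905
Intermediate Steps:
q(l) = (7 + l)*(27 + l) (q(l) = (27 + l)*(7 + l) = (7 + l)*(27 + l))
p = -1371 (p = 738 - (189 + (-64)**2 + 34*(-64)) = 738 - (189 + 4096 - 2176) = 738 - 1*2109 = 738 - 2109 = -1371)
C(-41)/p = -41/(-1371) = -41*(-1/1371) = 41/1371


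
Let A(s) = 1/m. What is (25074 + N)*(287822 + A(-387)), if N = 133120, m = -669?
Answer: 30460716151898/669 ≈ 4.5532e+10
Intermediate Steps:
A(s) = -1/669 (A(s) = 1/(-669) = -1/669)
(25074 + N)*(287822 + A(-387)) = (25074 + 133120)*(287822 - 1/669) = 158194*(192552917/669) = 30460716151898/669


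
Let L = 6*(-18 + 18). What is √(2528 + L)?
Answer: 4*√158 ≈ 50.279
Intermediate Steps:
L = 0 (L = 6*0 = 0)
√(2528 + L) = √(2528 + 0) = √2528 = 4*√158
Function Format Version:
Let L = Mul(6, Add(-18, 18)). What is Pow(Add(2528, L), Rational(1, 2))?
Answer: Mul(4, Pow(158, Rational(1, 2))) ≈ 50.279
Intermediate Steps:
L = 0 (L = Mul(6, 0) = 0)
Pow(Add(2528, L), Rational(1, 2)) = Pow(Add(2528, 0), Rational(1, 2)) = Pow(2528, Rational(1, 2)) = Mul(4, Pow(158, Rational(1, 2)))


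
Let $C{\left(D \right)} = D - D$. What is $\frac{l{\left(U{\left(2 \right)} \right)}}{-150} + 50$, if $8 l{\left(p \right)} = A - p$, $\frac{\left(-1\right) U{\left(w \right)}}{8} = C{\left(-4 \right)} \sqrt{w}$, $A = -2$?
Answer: $\frac{30001}{600} \approx 50.002$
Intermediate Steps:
$C{\left(D \right)} = 0$
$U{\left(w \right)} = 0$ ($U{\left(w \right)} = - 8 \cdot 0 \sqrt{w} = \left(-8\right) 0 = 0$)
$l{\left(p \right)} = - \frac{1}{4} - \frac{p}{8}$ ($l{\left(p \right)} = \frac{-2 - p}{8} = - \frac{1}{4} - \frac{p}{8}$)
$\frac{l{\left(U{\left(2 \right)} \right)}}{-150} + 50 = \frac{- \frac{1}{4} - 0}{-150} + 50 = - \frac{- \frac{1}{4} + 0}{150} + 50 = \left(- \frac{1}{150}\right) \left(- \frac{1}{4}\right) + 50 = \frac{1}{600} + 50 = \frac{30001}{600}$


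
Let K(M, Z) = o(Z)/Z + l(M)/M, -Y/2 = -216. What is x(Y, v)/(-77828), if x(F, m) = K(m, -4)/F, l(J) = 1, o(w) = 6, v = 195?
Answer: 583/13112461440 ≈ 4.4462e-8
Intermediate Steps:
Y = 432 (Y = -2*(-216) = 432)
K(M, Z) = 1/M + 6/Z (K(M, Z) = 6/Z + 1/M = 1/M + 6/Z)
x(F, m) = (-3/2 + 1/m)/F (x(F, m) = (1/m + 6/(-4))/F = (1/m + 6*(-¼))/F = (1/m - 3/2)/F = (-3/2 + 1/m)/F)
x(Y, v)/(-77828) = ((½)*(2 - 3*195)/(432*195))/(-77828) = ((½)*(1/432)*(1/195)*(2 - 585))*(-1/77828) = ((½)*(1/432)*(1/195)*(-583))*(-1/77828) = -583/168480*(-1/77828) = 583/13112461440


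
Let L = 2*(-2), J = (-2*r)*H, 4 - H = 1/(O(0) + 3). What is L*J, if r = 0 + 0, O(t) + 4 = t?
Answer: 0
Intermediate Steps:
O(t) = -4 + t
r = 0
H = 5 (H = 4 - 1/((-4 + 0) + 3) = 4 - 1/(-4 + 3) = 4 - 1/(-1) = 4 - 1*(-1) = 4 + 1 = 5)
J = 0 (J = -2*0*5 = 0*5 = 0)
L = -4
L*J = -4*0 = 0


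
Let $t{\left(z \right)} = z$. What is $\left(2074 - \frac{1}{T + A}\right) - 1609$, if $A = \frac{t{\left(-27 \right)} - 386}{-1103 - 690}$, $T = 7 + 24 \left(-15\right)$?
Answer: $\frac{294121733}{632516} \approx 465.0$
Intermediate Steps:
$T = -353$ ($T = 7 - 360 = -353$)
$A = \frac{413}{1793}$ ($A = \frac{-27 - 386}{-1103 - 690} = - \frac{413}{-1793} = \left(-413\right) \left(- \frac{1}{1793}\right) = \frac{413}{1793} \approx 0.23034$)
$\left(2074 - \frac{1}{T + A}\right) - 1609 = \left(2074 - \frac{1}{-353 + \frac{413}{1793}}\right) - 1609 = \left(2074 - \frac{1}{- \frac{632516}{1793}}\right) - 1609 = \left(2074 - - \frac{1793}{632516}\right) - 1609 = \left(2074 + \frac{1793}{632516}\right) - 1609 = \frac{1311839977}{632516} - 1609 = \frac{294121733}{632516}$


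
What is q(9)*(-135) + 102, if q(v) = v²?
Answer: -10833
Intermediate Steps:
q(9)*(-135) + 102 = 9²*(-135) + 102 = 81*(-135) + 102 = -10935 + 102 = -10833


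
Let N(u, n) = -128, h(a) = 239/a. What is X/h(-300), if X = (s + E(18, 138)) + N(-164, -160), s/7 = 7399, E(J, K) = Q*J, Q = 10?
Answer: -15553500/239 ≈ -65077.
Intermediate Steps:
E(J, K) = 10*J
s = 51793 (s = 7*7399 = 51793)
X = 51845 (X = (51793 + 10*18) - 128 = (51793 + 180) - 128 = 51973 - 128 = 51845)
X/h(-300) = 51845/((239/(-300))) = 51845/((239*(-1/300))) = 51845/(-239/300) = 51845*(-300/239) = -15553500/239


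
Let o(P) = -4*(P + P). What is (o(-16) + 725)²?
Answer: 727609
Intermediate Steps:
o(P) = -8*P
(o(-16) + 725)² = (-8*(-16) + 725)² = (128 + 725)² = 853² = 727609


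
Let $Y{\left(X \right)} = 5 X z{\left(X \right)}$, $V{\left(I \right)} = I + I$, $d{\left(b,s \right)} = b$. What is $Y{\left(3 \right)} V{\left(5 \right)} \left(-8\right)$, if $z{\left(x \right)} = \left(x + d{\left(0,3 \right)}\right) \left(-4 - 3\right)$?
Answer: $25200$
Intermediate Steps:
$V{\left(I \right)} = 2 I$
$z{\left(x \right)} = - 7 x$ ($z{\left(x \right)} = \left(x + 0\right) \left(-4 - 3\right) = x \left(-7\right) = - 7 x$)
$Y{\left(X \right)} = - 35 X^{2}$ ($Y{\left(X \right)} = 5 X \left(- 7 X\right) = - 35 X^{2}$)
$Y{\left(3 \right)} V{\left(5 \right)} \left(-8\right) = - 35 \cdot 3^{2} \cdot 2 \cdot 5 \left(-8\right) = \left(-35\right) 9 \cdot 10 \left(-8\right) = \left(-315\right) 10 \left(-8\right) = \left(-3150\right) \left(-8\right) = 25200$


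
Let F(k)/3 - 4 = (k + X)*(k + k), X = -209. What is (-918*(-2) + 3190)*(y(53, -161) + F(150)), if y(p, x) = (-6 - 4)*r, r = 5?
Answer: -267071588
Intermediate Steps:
F(k) = 12 + 6*k*(-209 + k) (F(k) = 12 + 3*((k - 209)*(k + k)) = 12 + 3*((-209 + k)*(2*k)) = 12 + 3*(2*k*(-209 + k)) = 12 + 6*k*(-209 + k))
y(p, x) = -50 (y(p, x) = (-6 - 4)*5 = -10*5 = -50)
(-918*(-2) + 3190)*(y(53, -161) + F(150)) = (-918*(-2) + 3190)*(-50 + (12 - 1254*150 + 6*150**2)) = (1836 + 3190)*(-50 + (12 - 188100 + 6*22500)) = 5026*(-50 + (12 - 188100 + 135000)) = 5026*(-50 - 53088) = 5026*(-53138) = -267071588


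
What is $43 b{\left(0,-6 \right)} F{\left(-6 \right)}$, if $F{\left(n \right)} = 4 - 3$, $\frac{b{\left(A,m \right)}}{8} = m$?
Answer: $-2064$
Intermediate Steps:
$b{\left(A,m \right)} = 8 m$
$F{\left(n \right)} = 1$
$43 b{\left(0,-6 \right)} F{\left(-6 \right)} = 43 \cdot 8 \left(-6\right) 1 = 43 \left(-48\right) 1 = \left(-2064\right) 1 = -2064$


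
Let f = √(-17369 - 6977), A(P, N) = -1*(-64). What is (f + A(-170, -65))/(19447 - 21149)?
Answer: -32/851 - I*√24346/1702 ≈ -0.037603 - 0.091676*I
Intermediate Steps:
A(P, N) = 64
f = I*√24346 (f = √(-24346) = I*√24346 ≈ 156.03*I)
(f + A(-170, -65))/(19447 - 21149) = (I*√24346 + 64)/(19447 - 21149) = (64 + I*√24346)/(-1702) = (64 + I*√24346)*(-1/1702) = -32/851 - I*√24346/1702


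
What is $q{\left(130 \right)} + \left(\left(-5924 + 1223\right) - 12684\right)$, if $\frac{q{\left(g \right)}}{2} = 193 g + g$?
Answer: $33055$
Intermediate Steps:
$q{\left(g \right)} = 388 g$ ($q{\left(g \right)} = 2 \left(193 g + g\right) = 2 \cdot 194 g = 388 g$)
$q{\left(130 \right)} + \left(\left(-5924 + 1223\right) - 12684\right) = 388 \cdot 130 + \left(\left(-5924 + 1223\right) - 12684\right) = 50440 - 17385 = 33055$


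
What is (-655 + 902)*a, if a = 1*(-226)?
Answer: -55822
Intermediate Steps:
a = -226
(-655 + 902)*a = (-655 + 902)*(-226) = 247*(-226) = -55822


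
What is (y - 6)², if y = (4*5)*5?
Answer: 8836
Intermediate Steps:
y = 100 (y = 20*5 = 100)
(y - 6)² = (100 - 6)² = 94² = 8836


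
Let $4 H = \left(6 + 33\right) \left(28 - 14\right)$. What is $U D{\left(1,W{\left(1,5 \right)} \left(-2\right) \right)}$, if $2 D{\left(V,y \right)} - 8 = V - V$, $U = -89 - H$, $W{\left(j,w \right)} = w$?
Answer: $-902$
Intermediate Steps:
$H = \frac{273}{2}$ ($H = \frac{\left(6 + 33\right) \left(28 - 14\right)}{4} = \frac{39 \cdot 14}{4} = \frac{1}{4} \cdot 546 = \frac{273}{2} \approx 136.5$)
$U = - \frac{451}{2}$ ($U = -89 - \frac{273}{2} = - \frac{451}{2} \approx -225.5$)
$D{\left(V,y \right)} = 4$ ($D{\left(V,y \right)} = 4 + \frac{V - V}{2} = 4 + \frac{1}{2} \cdot 0 = 4 + 0 = 4$)
$U D{\left(1,W{\left(1,5 \right)} \left(-2\right) \right)} = \left(- \frac{451}{2}\right) 4 = -902$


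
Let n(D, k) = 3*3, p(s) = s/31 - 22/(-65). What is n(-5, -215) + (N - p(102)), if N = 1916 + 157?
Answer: 4187918/2015 ≈ 2078.4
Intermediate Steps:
p(s) = 22/65 + s/31 (p(s) = s*(1/31) - 22*(-1/65) = s/31 + 22/65 = 22/65 + s/31)
N = 2073
n(D, k) = 9
n(-5, -215) + (N - p(102)) = 9 + (2073 - (22/65 + (1/31)*102)) = 9 + (2073 - (22/65 + 102/31)) = 9 + (2073 - 1*7312/2015) = 9 + (2073 - 7312/2015) = 9 + 4169783/2015 = 4187918/2015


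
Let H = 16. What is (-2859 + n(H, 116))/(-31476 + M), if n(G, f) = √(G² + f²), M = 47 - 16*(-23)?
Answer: 2859/31061 - 4*√857/31061 ≈ 0.088275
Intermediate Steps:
M = 415 (M = 47 + 368 = 415)
(-2859 + n(H, 116))/(-31476 + M) = (-2859 + √(16² + 116²))/(-31476 + 415) = (-2859 + √(256 + 13456))/(-31061) = (-2859 + √13712)*(-1/31061) = (-2859 + 4*√857)*(-1/31061) = 2859/31061 - 4*√857/31061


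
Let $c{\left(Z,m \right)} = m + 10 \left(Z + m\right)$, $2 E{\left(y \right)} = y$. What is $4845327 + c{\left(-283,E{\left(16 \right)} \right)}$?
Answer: $4842585$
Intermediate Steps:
$E{\left(y \right)} = \frac{y}{2}$
$c{\left(Z,m \right)} = 10 Z + 11 m$ ($c{\left(Z,m \right)} = m + \left(10 Z + 10 m\right) = 10 Z + 11 m$)
$4845327 + c{\left(-283,E{\left(16 \right)} \right)} = 4845327 + \left(10 \left(-283\right) + 11 \cdot \frac{1}{2} \cdot 16\right) = 4845327 + \left(-2830 + 11 \cdot 8\right) = 4845327 + \left(-2830 + 88\right) = 4845327 - 2742 = 4842585$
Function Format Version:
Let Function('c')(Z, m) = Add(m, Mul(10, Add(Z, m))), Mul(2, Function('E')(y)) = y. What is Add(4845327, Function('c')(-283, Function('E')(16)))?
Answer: 4842585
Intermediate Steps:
Function('E')(y) = Mul(Rational(1, 2), y)
Function('c')(Z, m) = Add(Mul(10, Z), Mul(11, m)) (Function('c')(Z, m) = Add(m, Add(Mul(10, Z), Mul(10, m))) = Add(Mul(10, Z), Mul(11, m)))
Add(4845327, Function('c')(-283, Function('E')(16))) = Add(4845327, Add(Mul(10, -283), Mul(11, Mul(Rational(1, 2), 16)))) = Add(4845327, Add(-2830, Mul(11, 8))) = Add(4845327, Add(-2830, 88)) = Add(4845327, -2742) = 4842585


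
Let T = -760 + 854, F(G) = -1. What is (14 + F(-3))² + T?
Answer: 263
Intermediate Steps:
T = 94
(14 + F(-3))² + T = (14 - 1)² + 94 = 13² + 94 = 169 + 94 = 263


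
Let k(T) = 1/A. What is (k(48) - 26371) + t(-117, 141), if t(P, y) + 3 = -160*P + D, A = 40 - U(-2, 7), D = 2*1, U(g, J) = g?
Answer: -321383/42 ≈ -7652.0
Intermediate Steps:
D = 2
A = 42 (A = 40 - 1*(-2) = 40 + 2 = 42)
t(P, y) = -1 - 160*P (t(P, y) = -3 + (-160*P + 2) = -3 + (2 - 160*P) = -1 - 160*P)
k(T) = 1/42
(k(48) - 26371) + t(-117, 141) = (1/42 - 26371) + (-1 - 160*(-117)) = -1107581/42 + (-1 + 18720) = -1107581/42 + 18719 = -321383/42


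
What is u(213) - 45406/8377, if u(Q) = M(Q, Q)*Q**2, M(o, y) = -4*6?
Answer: -9121392118/8377 ≈ -1.0889e+6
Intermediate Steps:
M(o, y) = -24
u(Q) = -24*Q**2
u(213) - 45406/8377 = -24*213**2 - 45406/8377 = -24*45369 - 45406/8377 = -1088856 - 1*45406/8377 = -1088856 - 45406/8377 = -9121392118/8377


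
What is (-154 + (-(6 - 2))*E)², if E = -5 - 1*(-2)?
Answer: 20164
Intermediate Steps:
E = -3 (E = -5 + 2 = -3)
(-154 + (-(6 - 2))*E)² = (-154 - (6 - 2)*(-3))² = (-154 - 1*4*(-3))² = (-154 - 4*(-3))² = (-154 + 12)² = (-142)² = 20164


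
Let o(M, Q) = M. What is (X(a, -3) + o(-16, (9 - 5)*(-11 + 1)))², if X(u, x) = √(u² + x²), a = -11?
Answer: (16 - √130)² ≈ 21.144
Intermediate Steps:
(X(a, -3) + o(-16, (9 - 5)*(-11 + 1)))² = (√((-11)² + (-3)²) - 16)² = (√(121 + 9) - 16)² = (√130 - 16)² = (-16 + √130)²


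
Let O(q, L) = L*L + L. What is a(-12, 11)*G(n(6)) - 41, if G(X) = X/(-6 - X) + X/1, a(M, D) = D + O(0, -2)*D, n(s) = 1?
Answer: -89/7 ≈ -12.714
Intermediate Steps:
O(q, L) = L + L**2 (O(q, L) = L**2 + L = L + L**2)
a(M, D) = 3*D (a(M, D) = D + (-2*(1 - 2))*D = D + (-2*(-1))*D = D + 2*D = 3*D)
G(X) = X + X/(-6 - X) (G(X) = X/(-6 - X) + X*1 = X/(-6 - X) + X = X + X/(-6 - X))
a(-12, 11)*G(n(6)) - 41 = (3*11)*(1*(5 + 1)/(6 + 1)) - 41 = 33*(1*6/7) - 41 = 33*(1*(1/7)*6) - 41 = 33*(6/7) - 41 = 198/7 - 41 = -89/7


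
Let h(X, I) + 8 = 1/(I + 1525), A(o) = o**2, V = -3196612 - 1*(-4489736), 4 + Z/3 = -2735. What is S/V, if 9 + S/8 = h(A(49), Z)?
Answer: -113765/1081698226 ≈ -0.00010517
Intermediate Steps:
Z = -8217 (Z = -12 + 3*(-2735) = -12 - 8205 = -8217)
V = 1293124 (V = -3196612 + 4489736 = 1293124)
h(X, I) = -8 + 1/(1525 + I) (h(X, I) = -8 + 1/(I + 1525) = -8 + 1/(1525 + I))
S = -227530/1673 (S = -72 + 8*((-12199 - 8*(-8217))/(1525 - 8217)) = -72 + 8*((-12199 + 65736)/(-6692)) = -72 + 8*(-1/6692*53537) = -72 + 8*(-53537/6692) = -72 - 107074/1673 = -227530/1673 ≈ -136.00)
S/V = -227530/1673/1293124 = -227530/1673*1/1293124 = -113765/1081698226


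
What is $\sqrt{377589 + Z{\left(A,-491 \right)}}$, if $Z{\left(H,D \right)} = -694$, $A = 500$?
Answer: $\sqrt{376895} \approx 613.92$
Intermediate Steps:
$\sqrt{377589 + Z{\left(A,-491 \right)}} = \sqrt{377589 - 694} = \sqrt{376895}$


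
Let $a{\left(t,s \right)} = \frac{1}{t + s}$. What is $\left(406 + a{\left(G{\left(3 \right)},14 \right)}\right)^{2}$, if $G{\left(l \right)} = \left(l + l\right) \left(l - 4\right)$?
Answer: $\frac{10556001}{64} \approx 1.6494 \cdot 10^{5}$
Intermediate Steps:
$G{\left(l \right)} = 2 l \left(-4 + l\right)$
$a{\left(t,s \right)} = \frac{1}{s + t}$
$\left(406 + a{\left(G{\left(3 \right)},14 \right)}\right)^{2} = \left(406 + \frac{1}{14 + 2 \cdot 3 \left(-4 + 3\right)}\right)^{2} = \left(406 + \frac{1}{14 + 2 \cdot 3 \left(-1\right)}\right)^{2} = \left(406 + \frac{1}{14 - 6}\right)^{2} = \left(406 + \frac{1}{8}\right)^{2} = \left(\frac{3249}{8}\right)^{2} = \frac{10556001}{64}$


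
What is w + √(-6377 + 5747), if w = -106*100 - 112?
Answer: -10712 + 3*I*√70 ≈ -10712.0 + 25.1*I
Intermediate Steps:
w = -10712 (w = -10600 - 112 = -10712)
w + √(-6377 + 5747) = -10712 + √(-6377 + 5747) = -10712 + √(-630) = -10712 + 3*I*√70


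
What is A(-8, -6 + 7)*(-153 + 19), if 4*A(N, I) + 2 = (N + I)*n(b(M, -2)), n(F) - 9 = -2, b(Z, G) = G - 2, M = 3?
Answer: 3417/2 ≈ 1708.5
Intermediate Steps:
b(Z, G) = -2 + G
n(F) = 7 (n(F) = 9 - 2 = 7)
A(N, I) = -½ + 7*I/4 + 7*N/4 (A(N, I) = -½ + ((N + I)*7)/4 = -½ + ((I + N)*7)/4 = -½ + (7*I + 7*N)/4 = -½ + (7*I/4 + 7*N/4) = -½ + 7*I/4 + 7*N/4)
A(-8, -6 + 7)*(-153 + 19) = (-½ + 7*(-6 + 7)/4 + (7/4)*(-8))*(-153 + 19) = (-½ + (7/4)*1 - 14)*(-134) = (-½ + 7/4 - 14)*(-134) = -51/4*(-134) = 3417/2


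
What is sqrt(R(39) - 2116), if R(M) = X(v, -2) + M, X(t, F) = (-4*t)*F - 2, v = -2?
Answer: I*sqrt(2095) ≈ 45.771*I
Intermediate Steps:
X(t, F) = -2 - 4*F*t (X(t, F) = -4*F*t - 2 = -2 - 4*F*t)
R(M) = -18 + M (R(M) = (-2 - 4*(-2)*(-2)) + M = (-2 - 16) + M = -18 + M)
sqrt(R(39) - 2116) = sqrt((-18 + 39) - 2116) = sqrt(21 - 2116) = sqrt(-2095) = I*sqrt(2095)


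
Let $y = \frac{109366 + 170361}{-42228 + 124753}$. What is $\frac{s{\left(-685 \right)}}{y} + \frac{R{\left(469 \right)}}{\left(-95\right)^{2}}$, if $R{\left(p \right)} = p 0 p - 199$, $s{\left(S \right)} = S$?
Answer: $- \frac{510235531298}{2524536175} \approx -202.11$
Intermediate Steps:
$y = \frac{279727}{82525} \approx 3.3896$
$R{\left(p \right)} = -199$ ($R{\left(p \right)} = 0 p - 199 = 0 - 199 = -199$)
$\frac{s{\left(-685 \right)}}{y} + \frac{R{\left(469 \right)}}{\left(-95\right)^{2}} = - \frac{685}{\frac{279727}{82525}} - \frac{199}{\left(-95\right)^{2}} = \left(-685\right) \frac{82525}{279727} - \frac{199}{9025} = - \frac{56529625}{279727} - \frac{199}{9025} = - \frac{510235531298}{2524536175}$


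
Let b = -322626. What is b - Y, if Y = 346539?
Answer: -669165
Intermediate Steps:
b - Y = -322626 - 1*346539 = -322626 - 346539 = -669165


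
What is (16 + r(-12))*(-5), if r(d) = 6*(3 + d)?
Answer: 190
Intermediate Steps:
r(d) = 18 + 6*d
(16 + r(-12))*(-5) = (16 + (18 + 6*(-12)))*(-5) = (16 + (18 - 72))*(-5) = (16 - 54)*(-5) = -38*(-5) = 190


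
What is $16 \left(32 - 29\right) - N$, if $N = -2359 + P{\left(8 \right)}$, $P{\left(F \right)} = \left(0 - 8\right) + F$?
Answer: $2407$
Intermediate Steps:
$P{\left(F \right)} = -8 + F$
$N = -2359$ ($N = -2359 + \left(-8 + 8\right) = -2359 + 0 = -2359$)
$16 \left(32 - 29\right) - N = 16 \left(32 - 29\right) - -2359 = 16 \cdot 3 + 2359 = 48 + 2359 = 2407$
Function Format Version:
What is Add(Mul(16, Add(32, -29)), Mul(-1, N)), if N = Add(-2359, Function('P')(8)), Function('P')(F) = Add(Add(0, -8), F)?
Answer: 2407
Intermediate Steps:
Function('P')(F) = Add(-8, F)
N = -2359 (N = Add(-2359, Add(-8, 8)) = Add(-2359, 0) = -2359)
Add(Mul(16, Add(32, -29)), Mul(-1, N)) = Add(Mul(16, Add(32, -29)), Mul(-1, -2359)) = Add(Mul(16, 3), 2359) = Add(48, 2359) = 2407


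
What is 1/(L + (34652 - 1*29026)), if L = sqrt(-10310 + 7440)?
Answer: 2813/15827373 - I*sqrt(2870)/31654746 ≈ 0.00017773 - 1.6924e-6*I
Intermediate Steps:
L = I*sqrt(2870) (L = sqrt(-2870) = I*sqrt(2870) ≈ 53.572*I)
1/(L + (34652 - 1*29026)) = 1/(I*sqrt(2870) + (34652 - 1*29026)) = 1/(I*sqrt(2870) + (34652 - 29026)) = 1/(I*sqrt(2870) + 5626) = 1/(5626 + I*sqrt(2870))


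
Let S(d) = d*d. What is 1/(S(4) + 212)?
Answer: 1/228 ≈ 0.0043860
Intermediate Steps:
S(d) = d**2
1/(S(4) + 212) = 1/(4**2 + 212) = 1/(16 + 212) = 1/228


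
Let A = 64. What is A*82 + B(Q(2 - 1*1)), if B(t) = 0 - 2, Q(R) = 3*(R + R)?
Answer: 5246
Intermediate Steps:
Q(R) = 6*R (Q(R) = 3*(2*R) = 6*R)
B(t) = -2
A*82 + B(Q(2 - 1*1)) = 64*82 - 2 = 5248 - 2 = 5246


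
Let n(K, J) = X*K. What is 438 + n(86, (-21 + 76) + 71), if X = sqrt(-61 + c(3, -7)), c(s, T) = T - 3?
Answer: 438 + 86*I*sqrt(71) ≈ 438.0 + 724.65*I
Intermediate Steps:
c(s, T) = -3 + T
X = I*sqrt(71) (X = sqrt(-61 + (-3 - 7)) = sqrt(-61 - 10) = sqrt(-71) = I*sqrt(71) ≈ 8.4261*I)
n(K, J) = I*K*sqrt(71) (n(K, J) = (I*sqrt(71))*K = I*K*sqrt(71))
438 + n(86, (-21 + 76) + 71) = 438 + I*86*sqrt(71) = 438 + 86*I*sqrt(71)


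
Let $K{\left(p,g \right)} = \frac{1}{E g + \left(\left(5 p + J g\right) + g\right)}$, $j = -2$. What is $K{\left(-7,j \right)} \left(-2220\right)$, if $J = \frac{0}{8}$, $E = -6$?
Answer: $\frac{444}{5} \approx 88.8$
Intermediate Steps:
$J = 0$ ($J = 0 \cdot \frac{1}{8} = 0$)
$K{\left(p,g \right)} = \frac{1}{- 5 g + 5 p}$ ($K{\left(p,g \right)} = \frac{1}{- 6 g + \left(\left(5 p + 0 g\right) + g\right)} = \frac{1}{- 6 g + \left(\left(5 p + 0\right) + g\right)} = \frac{1}{- 6 g + \left(5 p + g\right)} = \frac{1}{- 6 g + \left(g + 5 p\right)} = \frac{1}{- 5 g + 5 p}$)
$K{\left(-7,j \right)} \left(-2220\right) = \frac{1}{5 \left(-7 - -2\right)} \left(-2220\right) = \frac{1}{5 \left(-7 + 2\right)} \left(-2220\right) = \frac{1}{5 \left(-5\right)} \left(-2220\right) = \frac{1}{5} \left(- \frac{1}{5}\right) \left(-2220\right) = \left(- \frac{1}{25}\right) \left(-2220\right) = \frac{444}{5}$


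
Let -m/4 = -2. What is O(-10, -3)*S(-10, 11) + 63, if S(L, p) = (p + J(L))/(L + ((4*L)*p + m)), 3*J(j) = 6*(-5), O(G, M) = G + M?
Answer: 2143/34 ≈ 63.029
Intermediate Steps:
J(j) = -10 (J(j) = (6*(-5))/3 = (1/3)*(-30) = -10)
m = 8 (m = -4*(-2) = 8)
S(L, p) = (-10 + p)/(8 + L + 4*L*p) (S(L, p) = (p - 10)/(L + ((4*L)*p + 8)) = (-10 + p)/(L + (4*L*p + 8)) = (-10 + p)/(L + (8 + 4*L*p)) = (-10 + p)/(8 + L + 4*L*p))
O(-10, -3)*S(-10, 11) + 63 = (-10 - 3)*((-10 + 11)/(8 - 10 + 4*(-10)*11)) + 63 = -13/(8 - 10 - 440) + 63 = -13/(-442) + 63 = -(-1)/34 + 63 = -13*(-1/442) + 63 = 1/34 + 63 = 2143/34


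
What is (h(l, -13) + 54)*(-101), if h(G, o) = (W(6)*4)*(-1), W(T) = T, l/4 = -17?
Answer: -3030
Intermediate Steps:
l = -68 (l = 4*(-17) = -68)
h(G, o) = -24 (h(G, o) = (6*4)*(-1) = 24*(-1) = -24)
(h(l, -13) + 54)*(-101) = (-24 + 54)*(-101) = 30*(-101) = -3030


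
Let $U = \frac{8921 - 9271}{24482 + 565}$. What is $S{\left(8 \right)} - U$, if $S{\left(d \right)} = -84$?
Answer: $- \frac{2103598}{25047} \approx -83.986$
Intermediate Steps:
$U = - \frac{350}{25047} \approx -0.013974$
$S{\left(8 \right)} - U = -84 - - \frac{350}{25047} = -84 + \frac{350}{25047} = - \frac{2103598}{25047}$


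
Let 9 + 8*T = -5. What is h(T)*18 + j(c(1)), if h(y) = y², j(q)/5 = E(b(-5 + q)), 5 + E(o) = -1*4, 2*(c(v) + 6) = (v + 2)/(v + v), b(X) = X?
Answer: 81/8 ≈ 10.125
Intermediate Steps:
T = -7/4 (T = -9/8 + (⅛)*(-5) = -9/8 - 5/8 = -7/4 ≈ -1.7500)
c(v) = -6 + (2 + v)/(4*v) (c(v) = -6 + ((v + 2)/(v + v))/2 = -6 + ((2 + v)/((2*v)))/2 = -6 + ((2 + v)*(1/(2*v)))/2 = -6 + ((2 + v)/(2*v))/2 = -6 + (2 + v)/(4*v))
E(o) = -9 (E(o) = -5 - 1*4 = -5 - 4 = -9)
j(q) = -45 (j(q) = 5*(-9) = -45)
h(T)*18 + j(c(1)) = (-7/4)²*18 - 45 = (49/16)*18 - 45 = 441/8 - 45 = 81/8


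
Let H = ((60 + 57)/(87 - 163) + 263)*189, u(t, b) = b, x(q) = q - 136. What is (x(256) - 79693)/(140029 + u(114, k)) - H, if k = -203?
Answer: -262569614921/5313388 ≈ -49417.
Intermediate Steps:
x(q) = -136 + q
H = 3755619/76 (H = (117/(-76) + 263)*189 = (117*(-1/76) + 263)*189 = (-117/76 + 263)*189 = (19871/76)*189 = 3755619/76 ≈ 49416.)
(x(256) - 79693)/(140029 + u(114, k)) - H = ((-136 + 256) - 79693)/(140029 - 203) - 1*3755619/76 = (120 - 79693)/139826 - 3755619/76 = -79573*1/139826 - 3755619/76 = -79573/139826 - 3755619/76 = -262569614921/5313388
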